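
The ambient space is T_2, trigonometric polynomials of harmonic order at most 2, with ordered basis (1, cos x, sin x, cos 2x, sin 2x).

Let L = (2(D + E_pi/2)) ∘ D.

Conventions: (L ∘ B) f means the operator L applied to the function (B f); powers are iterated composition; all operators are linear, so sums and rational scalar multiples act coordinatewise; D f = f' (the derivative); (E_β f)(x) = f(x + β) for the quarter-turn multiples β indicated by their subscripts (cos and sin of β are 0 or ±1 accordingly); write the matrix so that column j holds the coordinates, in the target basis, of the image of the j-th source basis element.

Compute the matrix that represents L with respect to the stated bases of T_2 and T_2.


the matrix is [[0, 0, 0, 0, 0]; [0, -4, 0, 0, 0]; [0, 0, -4, 0, 0]; [0, 0, 0, -8, -4]; [0, 0, 0, 4, -8]] (rows listed top to bottom)

image of 1: 0
image of cos x: -4cos x
image of sin x: -4sin x
image of cos 2x: -8cos 2x + 4sin 2x
image of sin 2x: -4cos 2x - 8sin 2x
each image's coordinates form column j of the matrix


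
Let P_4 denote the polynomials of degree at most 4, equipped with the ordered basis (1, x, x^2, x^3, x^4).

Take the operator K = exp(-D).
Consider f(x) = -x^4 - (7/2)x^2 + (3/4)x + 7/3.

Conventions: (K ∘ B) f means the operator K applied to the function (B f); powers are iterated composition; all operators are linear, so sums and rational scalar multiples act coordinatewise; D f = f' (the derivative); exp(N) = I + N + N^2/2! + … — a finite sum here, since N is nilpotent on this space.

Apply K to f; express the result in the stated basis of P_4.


order-1 term: 4x^3 + 7x - 3/4
order-2 term: -6x^2 - 7/2
order-3 term: 4x
order-4 term: -1
the series for exp(-D) f terminates at order 4
exp(-D) f = -x^4 + 4x^3 - (19/2)x^2 + (47/4)x - 35/12

g(x) = -x^4 + 4x^3 - (19/2)x^2 + (47/4)x - 35/12


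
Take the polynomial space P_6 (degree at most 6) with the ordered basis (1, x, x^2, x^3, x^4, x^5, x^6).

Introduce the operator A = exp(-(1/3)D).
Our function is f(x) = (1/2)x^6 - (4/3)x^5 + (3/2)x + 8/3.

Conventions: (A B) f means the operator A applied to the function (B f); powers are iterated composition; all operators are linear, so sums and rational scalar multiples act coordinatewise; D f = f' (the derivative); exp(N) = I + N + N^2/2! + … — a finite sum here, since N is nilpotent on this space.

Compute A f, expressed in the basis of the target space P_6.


order-1 term: -x^5 + (20/9)x^4 - 1/2
order-2 term: (5/6)x^4 - (40/27)x^3
order-3 term: -(10/27)x^3 + (40/81)x^2
order-4 term: (5/54)x^2 - (20/243)x
order-5 term: -(1/81)x + 4/729
order-6 term: 1/1458
the series for exp(-(1/3)D) f terminates at order 6
exp(-(1/3)D) f = (1/2)x^6 - (7/3)x^5 + (55/18)x^4 - (50/27)x^3 + (95/162)x^2 + (683/486)x + 176/81

g(x) = (1/2)x^6 - (7/3)x^5 + (55/18)x^4 - (50/27)x^3 + (95/162)x^2 + (683/486)x + 176/81


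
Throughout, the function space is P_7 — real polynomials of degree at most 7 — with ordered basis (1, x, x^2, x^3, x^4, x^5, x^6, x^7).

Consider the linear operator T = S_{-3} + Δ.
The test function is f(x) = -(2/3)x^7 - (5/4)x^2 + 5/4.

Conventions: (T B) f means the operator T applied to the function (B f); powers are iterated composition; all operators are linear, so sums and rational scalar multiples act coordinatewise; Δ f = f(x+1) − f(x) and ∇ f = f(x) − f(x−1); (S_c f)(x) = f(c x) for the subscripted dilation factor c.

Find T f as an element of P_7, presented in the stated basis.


S_{-3} f = 1458x^7 - (45/4)x^2 + 5/4
Δ f = -(14/3)x^6 - 14x^5 - (70/3)x^4 - (70/3)x^3 - 14x^2 - (43/6)x - 23/12
(S_{-3} + Δ) f = 1458x^7 - (14/3)x^6 - 14x^5 - (70/3)x^4 - (70/3)x^3 - (101/4)x^2 - (43/6)x - 2/3

g(x) = 1458x^7 - (14/3)x^6 - 14x^5 - (70/3)x^4 - (70/3)x^3 - (101/4)x^2 - (43/6)x - 2/3


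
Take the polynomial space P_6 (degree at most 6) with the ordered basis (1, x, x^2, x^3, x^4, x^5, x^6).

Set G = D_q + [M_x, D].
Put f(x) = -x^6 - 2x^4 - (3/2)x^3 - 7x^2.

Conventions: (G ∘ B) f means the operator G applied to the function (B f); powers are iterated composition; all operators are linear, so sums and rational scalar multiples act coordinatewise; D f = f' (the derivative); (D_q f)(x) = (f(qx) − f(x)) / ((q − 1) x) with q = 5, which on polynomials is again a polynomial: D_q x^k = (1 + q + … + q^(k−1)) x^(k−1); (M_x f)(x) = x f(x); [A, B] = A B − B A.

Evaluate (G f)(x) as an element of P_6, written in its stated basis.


the image equals g(x) = x^6 - 3906x^5 + 2x^4 - (621/2)x^3 - (79/2)x^2 - 42x

D_q f = -3906x^5 - 312x^3 - (93/2)x^2 - 42x
D f = -6x^5 - 8x^3 - (9/2)x^2 - 14x
M_x D f = -6x^6 - 8x^4 - (9/2)x^3 - 14x^2
M_x f = -x^7 - 2x^5 - (3/2)x^4 - 7x^3
D M_x f = -7x^6 - 10x^4 - 6x^3 - 21x^2
[M_x, D] f = x^6 + 2x^4 + (3/2)x^3 + 7x^2
(D_q + [M_x, D]) f = x^6 - 3906x^5 + 2x^4 - (621/2)x^3 - (79/2)x^2 - 42x


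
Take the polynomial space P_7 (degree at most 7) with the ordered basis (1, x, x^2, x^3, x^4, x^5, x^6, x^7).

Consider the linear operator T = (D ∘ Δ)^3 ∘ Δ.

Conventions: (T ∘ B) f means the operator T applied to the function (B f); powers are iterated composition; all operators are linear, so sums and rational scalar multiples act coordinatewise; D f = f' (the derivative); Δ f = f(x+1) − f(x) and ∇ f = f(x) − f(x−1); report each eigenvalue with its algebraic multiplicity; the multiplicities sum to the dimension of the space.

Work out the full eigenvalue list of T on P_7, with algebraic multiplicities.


image of 1: 0
image of x: 0
image of x^2: 0
image of x^3: 0
image of x^4: 0
image of x^5: 0
image of x^6: 0
image of x^7: 5040
the matrix is upper triangular; its diagonal is (0, 0, 0, 0, 0, 0, 0, 0)
for a triangular matrix the eigenvalues are the diagonal entries, with algebraic multiplicity their repetition count

λ = 0 (multiplicity 8)


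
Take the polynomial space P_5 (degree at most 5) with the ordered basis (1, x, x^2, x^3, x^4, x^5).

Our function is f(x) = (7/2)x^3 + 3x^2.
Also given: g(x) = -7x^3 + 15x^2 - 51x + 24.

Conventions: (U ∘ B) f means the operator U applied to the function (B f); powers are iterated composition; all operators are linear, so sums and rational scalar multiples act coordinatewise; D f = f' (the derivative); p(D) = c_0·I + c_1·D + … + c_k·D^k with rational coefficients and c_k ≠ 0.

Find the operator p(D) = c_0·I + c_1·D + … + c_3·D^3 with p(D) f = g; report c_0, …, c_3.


D^0 f = (7/2)x^3 + 3x^2
D^1 f = (21/2)x^2 + 6x
D^2 f = 21x + 6
D^3 f = 21
matching coefficients of g against c_0 f + c_1 Df + … from the top degree down determines the c_i
solution: c_0 = -2, c_1 = 2, c_2 = -3, c_3 = 2

c_0 = -2, c_1 = 2, c_2 = -3, c_3 = 2


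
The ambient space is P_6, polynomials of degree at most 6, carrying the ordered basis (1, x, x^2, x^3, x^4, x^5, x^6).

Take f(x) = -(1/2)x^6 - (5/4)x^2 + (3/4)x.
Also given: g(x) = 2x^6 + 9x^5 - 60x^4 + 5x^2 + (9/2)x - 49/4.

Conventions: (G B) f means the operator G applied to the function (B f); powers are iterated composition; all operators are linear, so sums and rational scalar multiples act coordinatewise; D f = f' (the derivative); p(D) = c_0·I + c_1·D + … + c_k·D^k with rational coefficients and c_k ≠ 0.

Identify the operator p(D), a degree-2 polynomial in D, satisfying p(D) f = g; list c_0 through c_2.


p(D) = -4·I − 3·D + 4·D^2, i.e. c_0 = -4, c_1 = -3, c_2 = 4

D^0 f = -(1/2)x^6 - (5/4)x^2 + (3/4)x
D^1 f = -3x^5 - (5/2)x + 3/4
D^2 f = -15x^4 - 5/2
matching coefficients of g against c_0 f + c_1 Df + … from the top degree down determines the c_i
solution: c_0 = -4, c_1 = -3, c_2 = 4


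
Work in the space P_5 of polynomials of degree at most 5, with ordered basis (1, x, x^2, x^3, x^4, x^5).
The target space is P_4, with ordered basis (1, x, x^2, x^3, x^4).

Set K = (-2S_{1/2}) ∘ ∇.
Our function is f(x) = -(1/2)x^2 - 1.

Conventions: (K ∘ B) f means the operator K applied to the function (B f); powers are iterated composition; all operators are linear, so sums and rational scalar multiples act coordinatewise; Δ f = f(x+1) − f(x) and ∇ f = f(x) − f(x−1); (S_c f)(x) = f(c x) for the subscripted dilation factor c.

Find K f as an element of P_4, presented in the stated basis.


∇ f = -x + 1/2
S_{1/2} ∇ f = -(1/2)x + 1/2
(-2S_{1/2}) ∇ f = x - 1

the result is g(x) = x - 1


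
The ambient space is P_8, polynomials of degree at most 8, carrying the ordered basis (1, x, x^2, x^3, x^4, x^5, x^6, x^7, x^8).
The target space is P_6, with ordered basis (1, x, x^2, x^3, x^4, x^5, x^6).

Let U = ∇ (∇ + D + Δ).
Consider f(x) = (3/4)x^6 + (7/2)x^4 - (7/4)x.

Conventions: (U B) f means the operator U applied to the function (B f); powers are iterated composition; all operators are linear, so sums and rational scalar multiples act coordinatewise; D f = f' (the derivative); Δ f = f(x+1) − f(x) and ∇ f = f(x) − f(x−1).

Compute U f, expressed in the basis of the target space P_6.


∇ f = (9/2)x^5 - (45/4)x^4 + 29x^3 - (129/4)x^2 + (37/2)x - 6
D f = (9/2)x^5 + 14x^3 - 7/4
Δ f = (9/2)x^5 + (45/4)x^4 + 29x^3 + (129/4)x^2 + (37/2)x + 5/2
(∇ + D + Δ) f = (27/2)x^5 + 72x^3 + 37x - 21/4
∇ (∇ + D + Δ) f = (135/2)x^4 - 135x^3 + 351x^2 - (567/2)x + 245/2

the result is g(x) = (135/2)x^4 - 135x^3 + 351x^2 - (567/2)x + 245/2


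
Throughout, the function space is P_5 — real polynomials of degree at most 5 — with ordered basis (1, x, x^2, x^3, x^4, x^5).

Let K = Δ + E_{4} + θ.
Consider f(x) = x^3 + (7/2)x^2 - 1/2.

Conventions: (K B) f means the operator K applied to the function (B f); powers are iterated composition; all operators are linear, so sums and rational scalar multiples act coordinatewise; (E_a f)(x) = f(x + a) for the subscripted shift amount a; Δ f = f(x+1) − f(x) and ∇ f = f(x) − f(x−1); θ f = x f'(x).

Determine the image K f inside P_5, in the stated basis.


the image equals g(x) = 4x^3 + (51/2)x^2 + 86x + 124

Δ f = 3x^2 + 10x + 9/2
E_{4} f = x^3 + (31/2)x^2 + 76x + 239/2
θ f = 3x^3 + 7x^2
(Δ + E_{4} + θ) f = 4x^3 + (51/2)x^2 + 86x + 124


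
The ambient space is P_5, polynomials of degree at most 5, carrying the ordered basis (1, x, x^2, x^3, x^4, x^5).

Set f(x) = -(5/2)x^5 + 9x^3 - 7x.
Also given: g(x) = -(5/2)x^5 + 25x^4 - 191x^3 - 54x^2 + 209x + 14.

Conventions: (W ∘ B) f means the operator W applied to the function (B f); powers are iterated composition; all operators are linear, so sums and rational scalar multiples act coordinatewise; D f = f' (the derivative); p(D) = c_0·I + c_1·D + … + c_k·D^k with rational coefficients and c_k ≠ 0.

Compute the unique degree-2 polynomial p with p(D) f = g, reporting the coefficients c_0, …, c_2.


D^0 f = -(5/2)x^5 + 9x^3 - 7x
D^1 f = -(25/2)x^4 + 27x^2 - 7
D^2 f = -50x^3 + 54x
matching coefficients of g against c_0 f + c_1 Df + … from the top degree down determines the c_i
solution: c_0 = 1, c_1 = -2, c_2 = 4

p(D) = I − 2·D + 4·D^2, i.e. c_0 = 1, c_1 = -2, c_2 = 4


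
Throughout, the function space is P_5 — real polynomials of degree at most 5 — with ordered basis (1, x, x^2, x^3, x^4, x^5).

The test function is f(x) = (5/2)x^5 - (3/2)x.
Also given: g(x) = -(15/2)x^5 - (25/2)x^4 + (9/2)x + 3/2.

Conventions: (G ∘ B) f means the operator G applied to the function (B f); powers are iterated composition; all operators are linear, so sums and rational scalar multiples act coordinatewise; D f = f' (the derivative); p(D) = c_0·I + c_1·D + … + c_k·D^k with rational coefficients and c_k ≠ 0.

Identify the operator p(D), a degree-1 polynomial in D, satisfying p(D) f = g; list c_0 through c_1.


c_0 = -3, c_1 = -1

D^0 f = (5/2)x^5 - (3/2)x
D^1 f = (25/2)x^4 - 3/2
matching coefficients of g against c_0 f + c_1 Df + … from the top degree down determines the c_i
solution: c_0 = -3, c_1 = -1


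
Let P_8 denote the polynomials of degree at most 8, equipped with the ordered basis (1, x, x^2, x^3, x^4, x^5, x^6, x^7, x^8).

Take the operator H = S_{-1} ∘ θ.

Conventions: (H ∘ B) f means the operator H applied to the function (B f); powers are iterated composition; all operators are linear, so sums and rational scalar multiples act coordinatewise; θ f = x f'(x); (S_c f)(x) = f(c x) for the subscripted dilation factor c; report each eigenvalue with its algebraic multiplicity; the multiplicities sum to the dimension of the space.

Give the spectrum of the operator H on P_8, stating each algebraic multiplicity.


λ = -7 (multiplicity 1), λ = -5 (multiplicity 1), λ = -3 (multiplicity 1), λ = -1 (multiplicity 1), λ = 0 (multiplicity 1), λ = 2 (multiplicity 1), λ = 4 (multiplicity 1), λ = 6 (multiplicity 1), λ = 8 (multiplicity 1)

image of 1: 0
image of x: -x
image of x^2: 2x^2
image of x^3: -3x^3
image of x^4: 4x^4
image of x^5: -5x^5
image of x^6: 6x^6
image of x^7: -7x^7
image of x^8: 8x^8
the matrix is upper triangular; its diagonal is (0, -1, 2, -3, 4, -5, 6, -7, 8)
for a triangular matrix the eigenvalues are the diagonal entries, with algebraic multiplicity their repetition count


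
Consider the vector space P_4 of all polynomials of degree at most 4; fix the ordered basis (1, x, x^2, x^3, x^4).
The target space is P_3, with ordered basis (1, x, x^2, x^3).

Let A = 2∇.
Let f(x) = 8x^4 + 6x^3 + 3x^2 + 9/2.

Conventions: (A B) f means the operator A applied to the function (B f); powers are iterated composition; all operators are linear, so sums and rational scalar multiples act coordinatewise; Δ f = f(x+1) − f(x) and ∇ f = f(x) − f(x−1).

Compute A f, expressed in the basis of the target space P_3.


∇ f = 32x^3 - 30x^2 + 20x - 5
(2∇) f = 64x^3 - 60x^2 + 40x - 10

g(x) = 64x^3 - 60x^2 + 40x - 10


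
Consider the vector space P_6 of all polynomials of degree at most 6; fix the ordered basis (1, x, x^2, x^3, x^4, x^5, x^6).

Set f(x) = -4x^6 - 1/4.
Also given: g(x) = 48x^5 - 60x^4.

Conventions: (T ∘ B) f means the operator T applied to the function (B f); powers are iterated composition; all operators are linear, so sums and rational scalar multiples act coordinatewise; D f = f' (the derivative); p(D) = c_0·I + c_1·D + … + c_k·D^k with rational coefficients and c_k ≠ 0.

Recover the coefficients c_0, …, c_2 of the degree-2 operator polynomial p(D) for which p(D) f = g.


c_0 = 0, c_1 = -2, c_2 = 1/2

D^0 f = -4x^6 - 1/4
D^1 f = -24x^5
D^2 f = -120x^4
matching coefficients of g against c_0 f + c_1 Df + … from the top degree down determines the c_i
solution: c_0 = 0, c_1 = -2, c_2 = 1/2


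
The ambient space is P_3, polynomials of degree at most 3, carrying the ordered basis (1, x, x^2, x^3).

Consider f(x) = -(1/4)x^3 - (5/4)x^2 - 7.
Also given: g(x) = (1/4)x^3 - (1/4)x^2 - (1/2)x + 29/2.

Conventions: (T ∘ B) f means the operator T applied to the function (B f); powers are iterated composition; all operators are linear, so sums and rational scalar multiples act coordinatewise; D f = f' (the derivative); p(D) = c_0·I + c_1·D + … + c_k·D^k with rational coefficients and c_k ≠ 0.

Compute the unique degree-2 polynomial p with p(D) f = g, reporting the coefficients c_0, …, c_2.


D^0 f = -(1/4)x^3 - (5/4)x^2 - 7
D^1 f = -(3/4)x^2 - (5/2)x
D^2 f = -(3/2)x - 5/2
matching coefficients of g against c_0 f + c_1 Df + … from the top degree down determines the c_i
solution: c_0 = -1, c_1 = 2, c_2 = -3

c_0 = -1, c_1 = 2, c_2 = -3


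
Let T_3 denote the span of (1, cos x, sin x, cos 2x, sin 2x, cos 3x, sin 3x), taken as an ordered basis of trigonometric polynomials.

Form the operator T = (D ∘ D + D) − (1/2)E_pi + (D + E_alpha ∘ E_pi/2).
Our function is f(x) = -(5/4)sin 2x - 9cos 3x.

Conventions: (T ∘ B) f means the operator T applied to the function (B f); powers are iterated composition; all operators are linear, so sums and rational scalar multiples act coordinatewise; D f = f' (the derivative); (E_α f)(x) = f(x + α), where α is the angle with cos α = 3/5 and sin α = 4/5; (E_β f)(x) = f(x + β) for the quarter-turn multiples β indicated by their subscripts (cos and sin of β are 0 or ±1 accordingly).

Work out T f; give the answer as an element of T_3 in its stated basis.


D f = -(5/2)cos 2x + 27sin 3x
D D f = 5sin 2x + 81cos 3x
D f = -(5/2)cos 2x + 27sin 3x
(D ∘ D + D) f = -(5/2)cos 2x + 5sin 2x + 81cos 3x + 27sin 3x
E_pi f = -(5/4)sin 2x + 9cos 3x
(-(1/2)E_pi) f = (5/8)sin 2x - (9/2)cos 3x
D f = -(5/2)cos 2x + 27sin 3x
E_pi/2 f = (5/4)sin 2x - 9sin 3x
E_alpha E_pi/2 f = (6/5)cos 2x - (7/20)sin 2x - (396/125)cos 3x + (1053/125)sin 3x
(D + E_alpha ∘ E_pi/2) f = -(13/10)cos 2x - (7/20)sin 2x - (396/125)cos 3x + (4428/125)sin 3x
((D ∘ D + D) − (1/2)E_pi + (D + E_alpha ∘ E_pi/2)) f = -(19/5)cos 2x + (211/40)sin 2x + (18333/250)cos 3x + (7803/125)sin 3x

the result is g(x) = -(19/5)cos 2x + (211/40)sin 2x + (18333/250)cos 3x + (7803/125)sin 3x


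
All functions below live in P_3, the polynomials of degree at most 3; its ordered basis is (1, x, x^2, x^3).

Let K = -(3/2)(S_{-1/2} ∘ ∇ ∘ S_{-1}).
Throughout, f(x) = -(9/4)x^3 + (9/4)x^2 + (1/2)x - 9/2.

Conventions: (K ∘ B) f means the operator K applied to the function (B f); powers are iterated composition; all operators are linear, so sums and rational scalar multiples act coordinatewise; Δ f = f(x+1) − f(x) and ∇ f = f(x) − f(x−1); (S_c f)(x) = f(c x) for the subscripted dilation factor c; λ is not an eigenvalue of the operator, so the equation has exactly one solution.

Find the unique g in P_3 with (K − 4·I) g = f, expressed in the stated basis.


write g with unknown coordinates in the stated basis and equate coefficients in (K − 4·I) g = f
solving from the highest basis element down gives g = (9/16)x^3 - (207/512)x^2 + (163/4096)x + 39297/32768
check: K g = (81/128)x^2 + (675/1024)x + 2433/8192
so K g − 4·g = -(9/4)x^3 + (9/4)x^2 + (1/2)x - 9/2 = f ✓

the image equals g(x) = (9/16)x^3 - (207/512)x^2 + (163/4096)x + 39297/32768


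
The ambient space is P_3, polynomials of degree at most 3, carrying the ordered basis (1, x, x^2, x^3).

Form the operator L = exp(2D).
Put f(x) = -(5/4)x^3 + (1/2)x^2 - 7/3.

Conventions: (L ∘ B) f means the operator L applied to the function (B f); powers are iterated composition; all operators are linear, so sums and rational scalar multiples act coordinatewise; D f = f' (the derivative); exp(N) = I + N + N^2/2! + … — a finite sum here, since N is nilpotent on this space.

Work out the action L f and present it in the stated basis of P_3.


order-1 term: -(15/2)x^2 + 2x
order-2 term: -15x + 2
order-3 term: -10
the series for exp(2D) f terminates at order 3
exp(2D) f = -(5/4)x^3 - 7x^2 - 13x - 31/3

g(x) = -(5/4)x^3 - 7x^2 - 13x - 31/3


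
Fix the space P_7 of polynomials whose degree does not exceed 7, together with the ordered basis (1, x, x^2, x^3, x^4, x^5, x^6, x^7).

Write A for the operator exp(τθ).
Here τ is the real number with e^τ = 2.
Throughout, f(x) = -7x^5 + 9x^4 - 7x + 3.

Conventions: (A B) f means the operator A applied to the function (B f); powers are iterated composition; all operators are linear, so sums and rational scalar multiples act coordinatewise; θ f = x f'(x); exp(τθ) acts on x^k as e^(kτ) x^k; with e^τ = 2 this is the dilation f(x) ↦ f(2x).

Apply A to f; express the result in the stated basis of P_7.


the image equals g(x) = -224x^5 + 144x^4 - 14x + 3

exp(τθ) x^k = e^(kτ) x^k; with e^τ = 2 this sends x^k to 2^k x^k
x ↦ 2 x
x^4 ↦ 16 x^4
x^5 ↦ 32 x^5
applying this coordinatewise to f: exp(τθ) f = -224x^5 + 144x^4 - 14x + 3


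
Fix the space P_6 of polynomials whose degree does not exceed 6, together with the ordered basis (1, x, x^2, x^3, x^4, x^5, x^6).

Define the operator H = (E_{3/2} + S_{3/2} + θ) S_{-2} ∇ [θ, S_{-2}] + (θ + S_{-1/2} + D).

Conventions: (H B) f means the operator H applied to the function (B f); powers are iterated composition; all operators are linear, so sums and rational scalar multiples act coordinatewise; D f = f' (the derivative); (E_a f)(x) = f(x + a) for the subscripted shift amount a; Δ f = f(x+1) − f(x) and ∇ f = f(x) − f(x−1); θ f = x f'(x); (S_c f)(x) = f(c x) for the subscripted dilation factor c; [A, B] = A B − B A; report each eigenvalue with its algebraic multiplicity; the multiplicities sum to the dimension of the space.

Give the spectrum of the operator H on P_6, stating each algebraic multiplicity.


image of 1: 1
image of x: (1/2)x + 1
image of x^2: (9/4)x^2 + 2x
image of x^3: (23/8)x^3 + 3x^2
image of x^4: (65/16)x^4 + 4x^3
image of x^5: (159/32)x^5 + 5x^4
image of x^6: (385/64)x^6 + 6x^5
the matrix is upper triangular; its diagonal is (1, 1/2, 9/4, 23/8, 65/16, 159/32, 385/64)
for a triangular matrix the eigenvalues are the diagonal entries, with algebraic multiplicity their repetition count

λ = 1/2 (multiplicity 1), λ = 1 (multiplicity 1), λ = 9/4 (multiplicity 1), λ = 23/8 (multiplicity 1), λ = 65/16 (multiplicity 1), λ = 159/32 (multiplicity 1), λ = 385/64 (multiplicity 1)


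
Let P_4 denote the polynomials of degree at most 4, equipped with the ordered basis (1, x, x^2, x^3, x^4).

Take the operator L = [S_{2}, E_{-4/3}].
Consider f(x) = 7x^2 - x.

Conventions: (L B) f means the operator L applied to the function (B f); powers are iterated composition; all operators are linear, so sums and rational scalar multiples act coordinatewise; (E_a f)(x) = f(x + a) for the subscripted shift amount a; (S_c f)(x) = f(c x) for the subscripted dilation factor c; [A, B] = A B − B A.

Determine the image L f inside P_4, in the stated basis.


E_{-4/3} f = 7x^2 - (59/3)x + 124/9
S_{2} E_{-4/3} f = 28x^2 - (118/3)x + 124/9
S_{2} f = 28x^2 - 2x
E_{-4/3} S_{2} f = 28x^2 - (230/3)x + 472/9
[S_{2}, E_{-4/3}] f = (112/3)x - 116/3

g(x) = (112/3)x - 116/3


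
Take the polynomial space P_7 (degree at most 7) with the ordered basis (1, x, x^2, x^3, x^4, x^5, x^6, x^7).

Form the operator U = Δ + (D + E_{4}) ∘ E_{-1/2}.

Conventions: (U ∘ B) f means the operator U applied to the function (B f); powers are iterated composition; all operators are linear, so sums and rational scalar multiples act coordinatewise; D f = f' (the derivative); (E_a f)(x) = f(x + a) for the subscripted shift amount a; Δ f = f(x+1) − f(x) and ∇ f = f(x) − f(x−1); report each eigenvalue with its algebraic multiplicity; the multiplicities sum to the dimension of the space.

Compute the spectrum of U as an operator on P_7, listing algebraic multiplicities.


image of 1: 1
image of x: x + 11/2
image of x^2: x^2 + 11x + 49/4
image of x^3: x^3 + (33/2)x^2 + (147/4)x + 357/8
image of x^4: x^4 + 22x^3 + (147/2)x^2 + (357/2)x + 2409/16
image of x^5: x^5 + (55/2)x^4 + (245/2)x^3 + (1785/4)x^2 + (12045/16)x + 16849/32
image of x^6: x^6 + 33x^5 + (735/4)x^4 + (1785/2)x^3 + (36135/16)x^2 + (50547/16)x + 117701/64
image of x^7: x^7 + (77/2)x^6 + (1029/4)x^5 + (12495/8)x^4 + (84315/16)x^3 + (353829/32)x^2 + (823907/64)x + 823685/128
the matrix is upper triangular; its diagonal is (1, 1, 1, 1, 1, 1, 1, 1)
for a triangular matrix the eigenvalues are the diagonal entries, with algebraic multiplicity their repetition count

λ = 1 (multiplicity 8)


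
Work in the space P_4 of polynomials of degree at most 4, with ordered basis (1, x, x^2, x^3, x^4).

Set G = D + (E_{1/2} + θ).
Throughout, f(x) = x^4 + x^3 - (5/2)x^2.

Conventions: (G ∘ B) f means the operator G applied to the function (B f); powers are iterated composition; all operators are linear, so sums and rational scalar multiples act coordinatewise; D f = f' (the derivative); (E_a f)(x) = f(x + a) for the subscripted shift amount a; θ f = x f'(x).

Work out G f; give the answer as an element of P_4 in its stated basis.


the result is g(x) = 5x^4 + 10x^3 - (3/2)x^2 - (25/4)x - 7/16

D f = 4x^3 + 3x^2 - 5x
E_{1/2} f = x^4 + 3x^3 + (1/2)x^2 - (5/4)x - 7/16
θ f = 4x^4 + 3x^3 - 5x^2
(E_{1/2} + θ) f = 5x^4 + 6x^3 - (9/2)x^2 - (5/4)x - 7/16
(D + (E_{1/2} + θ)) f = 5x^4 + 10x^3 - (3/2)x^2 - (25/4)x - 7/16


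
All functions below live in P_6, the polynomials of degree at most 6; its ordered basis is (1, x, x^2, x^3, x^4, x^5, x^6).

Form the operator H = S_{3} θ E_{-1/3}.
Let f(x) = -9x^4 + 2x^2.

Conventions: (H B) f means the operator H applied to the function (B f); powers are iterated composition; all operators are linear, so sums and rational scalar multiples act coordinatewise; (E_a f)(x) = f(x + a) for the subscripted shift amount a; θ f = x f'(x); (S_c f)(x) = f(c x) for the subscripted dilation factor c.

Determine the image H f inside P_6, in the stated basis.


E_{-1/3} f = -9x^4 + 12x^3 - 4x^2 + 1/9
θ E_{-1/3} f = -36x^4 + 36x^3 - 8x^2
S_{3} θ E_{-1/3} f = -2916x^4 + 972x^3 - 72x^2

g(x) = -2916x^4 + 972x^3 - 72x^2


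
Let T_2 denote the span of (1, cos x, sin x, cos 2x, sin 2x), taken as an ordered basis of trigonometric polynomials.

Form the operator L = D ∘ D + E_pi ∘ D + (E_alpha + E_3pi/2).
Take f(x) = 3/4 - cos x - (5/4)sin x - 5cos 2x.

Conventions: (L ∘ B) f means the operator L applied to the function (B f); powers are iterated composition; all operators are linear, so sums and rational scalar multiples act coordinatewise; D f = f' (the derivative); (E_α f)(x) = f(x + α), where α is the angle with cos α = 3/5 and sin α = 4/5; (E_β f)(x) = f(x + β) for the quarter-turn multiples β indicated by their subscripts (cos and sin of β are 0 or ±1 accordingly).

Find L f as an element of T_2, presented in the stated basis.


D f = -(5/4)cos x + sin x + 10sin 2x
D D f = cos x + (5/4)sin x + 20cos 2x
D f = -(5/4)cos x + sin x + 10sin 2x
E_pi D f = (5/4)cos x - sin x + 10sin 2x
E_alpha f = 3/4 - (8/5)cos x + (1/20)sin x + (7/5)cos 2x + (24/5)sin 2x
E_3pi/2 f = 3/4 + (5/4)cos x - sin x + 5cos 2x
(E_alpha + E_3pi/2) f = 3/2 - (7/20)cos x - (19/20)sin x + (32/5)cos 2x + (24/5)sin 2x
(D ∘ D + E_pi ∘ D + (E_alpha + E_3pi/2)) f = 3/2 + (19/10)cos x - (7/10)sin x + (132/5)cos 2x + (74/5)sin 2x

g(x) = 3/2 + (19/10)cos x - (7/10)sin x + (132/5)cos 2x + (74/5)sin 2x


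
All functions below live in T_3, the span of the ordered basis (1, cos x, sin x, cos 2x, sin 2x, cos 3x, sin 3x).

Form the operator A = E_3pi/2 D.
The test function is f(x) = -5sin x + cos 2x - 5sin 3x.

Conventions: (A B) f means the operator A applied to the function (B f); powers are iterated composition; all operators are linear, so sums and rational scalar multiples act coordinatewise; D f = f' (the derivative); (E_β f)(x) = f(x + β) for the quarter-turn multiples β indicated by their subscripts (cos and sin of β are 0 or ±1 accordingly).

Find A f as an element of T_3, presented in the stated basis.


g(x) = -5sin x + 2sin 2x + 15sin 3x

D f = -5cos x - 2sin 2x - 15cos 3x
E_3pi/2 D f = -5sin x + 2sin 2x + 15sin 3x


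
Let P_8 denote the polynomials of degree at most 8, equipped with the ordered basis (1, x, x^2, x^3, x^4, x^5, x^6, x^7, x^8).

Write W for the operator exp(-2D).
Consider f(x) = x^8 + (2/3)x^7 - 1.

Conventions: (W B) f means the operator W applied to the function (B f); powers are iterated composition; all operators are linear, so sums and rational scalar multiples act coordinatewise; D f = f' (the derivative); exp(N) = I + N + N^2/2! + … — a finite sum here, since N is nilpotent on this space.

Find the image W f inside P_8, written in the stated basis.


order-1 term: -16x^7 - (28/3)x^6
order-2 term: 112x^6 + 56x^5
order-3 term: -448x^5 - (560/3)x^4
order-4 term: 1120x^4 + (1120/3)x^3
order-5 term: -1792x^3 - 448x^2
order-6 term: 1792x^2 + (896/3)x
order-7 term: -1024x - 256/3
order-8 term: 256
the series for exp(-2D) f terminates at order 8
exp(-2D) f = x^8 - (46/3)x^7 + (308/3)x^6 - 392x^5 + (2800/3)x^4 - (4256/3)x^3 + 1344x^2 - (2176/3)x + 509/3

g(x) = x^8 - (46/3)x^7 + (308/3)x^6 - 392x^5 + (2800/3)x^4 - (4256/3)x^3 + 1344x^2 - (2176/3)x + 509/3


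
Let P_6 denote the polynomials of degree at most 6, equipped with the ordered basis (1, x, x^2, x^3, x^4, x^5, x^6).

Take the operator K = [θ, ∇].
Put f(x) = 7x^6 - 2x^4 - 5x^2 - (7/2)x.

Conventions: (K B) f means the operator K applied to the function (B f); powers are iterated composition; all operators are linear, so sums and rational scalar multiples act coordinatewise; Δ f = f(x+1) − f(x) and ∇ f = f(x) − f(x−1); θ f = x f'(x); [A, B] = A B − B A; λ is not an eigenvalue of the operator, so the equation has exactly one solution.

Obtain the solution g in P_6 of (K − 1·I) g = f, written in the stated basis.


write g with unknown coordinates in the stated basis and equate coefficients in (K − 1·I) g = f
solving from the highest basis element down gives g = -7x^6 + 42x^5 - 418x^4 + 2932x^3 - 15487x^2 + (109271/2)x - 192659/2
check: K g = 42x^5 - 420x^4 + 2932x^3 - 15492x^2 + 54632x - 192659/2
so K g − 1·g = 7x^6 - 2x^4 - 5x^2 - (7/2)x = f ✓

g(x) = -7x^6 + 42x^5 - 418x^4 + 2932x^3 - 15487x^2 + (109271/2)x - 192659/2


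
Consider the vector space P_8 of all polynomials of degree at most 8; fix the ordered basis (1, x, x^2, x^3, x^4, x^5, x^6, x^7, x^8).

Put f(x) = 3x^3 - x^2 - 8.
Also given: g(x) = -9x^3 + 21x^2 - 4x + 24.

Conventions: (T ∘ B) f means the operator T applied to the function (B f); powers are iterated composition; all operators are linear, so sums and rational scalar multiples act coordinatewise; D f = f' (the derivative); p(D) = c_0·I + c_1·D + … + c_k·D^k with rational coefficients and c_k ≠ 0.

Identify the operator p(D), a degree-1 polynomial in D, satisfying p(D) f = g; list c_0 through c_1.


p(D) = -3·I + 2·D, i.e. c_0 = -3, c_1 = 2

D^0 f = 3x^3 - x^2 - 8
D^1 f = 9x^2 - 2x
matching coefficients of g against c_0 f + c_1 Df + … from the top degree down determines the c_i
solution: c_0 = -3, c_1 = 2


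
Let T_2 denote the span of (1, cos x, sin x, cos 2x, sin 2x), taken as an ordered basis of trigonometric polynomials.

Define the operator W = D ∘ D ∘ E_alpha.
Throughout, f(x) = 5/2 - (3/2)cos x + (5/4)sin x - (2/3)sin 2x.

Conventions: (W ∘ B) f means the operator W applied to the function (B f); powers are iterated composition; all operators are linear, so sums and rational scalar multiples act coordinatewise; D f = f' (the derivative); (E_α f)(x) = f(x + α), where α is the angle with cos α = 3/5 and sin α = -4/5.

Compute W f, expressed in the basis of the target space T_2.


E_alpha f = 5/2 - (19/10)cos x - (9/20)sin x + (16/25)cos 2x + (14/75)sin 2x
D E_alpha f = -(9/20)cos x + (19/10)sin x + (28/75)cos 2x - (32/25)sin 2x
D D E_alpha f = (19/10)cos x + (9/20)sin x - (64/25)cos 2x - (56/75)sin 2x

the image equals g(x) = (19/10)cos x + (9/20)sin x - (64/25)cos 2x - (56/75)sin 2x


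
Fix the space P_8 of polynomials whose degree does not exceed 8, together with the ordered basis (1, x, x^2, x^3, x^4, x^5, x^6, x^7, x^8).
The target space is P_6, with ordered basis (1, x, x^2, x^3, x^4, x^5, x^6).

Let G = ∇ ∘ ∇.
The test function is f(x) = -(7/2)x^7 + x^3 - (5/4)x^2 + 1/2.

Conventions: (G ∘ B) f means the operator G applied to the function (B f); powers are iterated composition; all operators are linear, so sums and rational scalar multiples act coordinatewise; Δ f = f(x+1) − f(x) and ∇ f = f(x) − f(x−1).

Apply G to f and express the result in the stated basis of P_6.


the result is g(x) = -147x^5 + 735x^4 - 1715x^3 + 2205x^2 - 1513x + 865/2

∇ f = -(49/2)x^6 + (147/2)x^5 - (245/2)x^4 + (245/2)x^3 - (141/2)x^2 + 19x - 5/4
∇ ∇ f = -147x^5 + 735x^4 - 1715x^3 + 2205x^2 - 1513x + 865/2


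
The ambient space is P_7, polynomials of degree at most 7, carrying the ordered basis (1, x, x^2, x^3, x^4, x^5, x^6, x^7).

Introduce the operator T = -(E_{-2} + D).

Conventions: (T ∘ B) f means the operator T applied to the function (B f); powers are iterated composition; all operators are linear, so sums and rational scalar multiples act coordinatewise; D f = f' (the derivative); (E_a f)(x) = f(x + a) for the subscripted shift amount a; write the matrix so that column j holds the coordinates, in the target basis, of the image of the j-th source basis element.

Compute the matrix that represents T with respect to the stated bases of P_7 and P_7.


image of 1: -1
image of x: -x + 1
image of x^2: -x^2 + 2x - 4
image of x^3: -x^3 + 3x^2 - 12x + 8
image of x^4: -x^4 + 4x^3 - 24x^2 + 32x - 16
image of x^5: -x^5 + 5x^4 - 40x^3 + 80x^2 - 80x + 32
image of x^6: -x^6 + 6x^5 - 60x^4 + 160x^3 - 240x^2 + 192x - 64
image of x^7: -x^7 + 7x^6 - 84x^5 + 280x^4 - 560x^3 + 672x^2 - 448x + 128
each image's coordinates form column j of the matrix

the matrix is [[-1, 1, -4, 8, -16, 32, -64, 128]; [0, -1, 2, -12, 32, -80, 192, -448]; [0, 0, -1, 3, -24, 80, -240, 672]; [0, 0, 0, -1, 4, -40, 160, -560]; [0, 0, 0, 0, -1, 5, -60, 280]; [0, 0, 0, 0, 0, -1, 6, -84]; [0, 0, 0, 0, 0, 0, -1, 7]; [0, 0, 0, 0, 0, 0, 0, -1]] (rows listed top to bottom)


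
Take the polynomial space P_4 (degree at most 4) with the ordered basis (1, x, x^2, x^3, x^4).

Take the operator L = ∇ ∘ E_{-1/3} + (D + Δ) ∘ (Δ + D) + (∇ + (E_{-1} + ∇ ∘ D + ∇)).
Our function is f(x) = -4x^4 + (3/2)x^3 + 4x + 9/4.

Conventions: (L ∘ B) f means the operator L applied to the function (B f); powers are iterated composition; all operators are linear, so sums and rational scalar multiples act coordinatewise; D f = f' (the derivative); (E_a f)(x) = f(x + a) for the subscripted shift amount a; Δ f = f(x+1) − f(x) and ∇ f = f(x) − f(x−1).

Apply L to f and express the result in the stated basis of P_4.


g(x) = -4x^4 - (61/2)x^3 - 167x^2 - (481/3)x - 6335/108

E_{-1/3} f = -4x^4 + (41/6)x^3 - (25/6)x^2 + (275/54)x + 263/324
∇ E_{-1/3} f = -16x^3 + (89/2)x^2 - (269/6)x + 1085/54
Δ f = -16x^3 - (39/2)x^2 - (23/2)x + 3/2
D f = -16x^3 + (9/2)x^2 + 4
(Δ + D) f = -32x^3 - 15x^2 - (23/2)x + 11/2
D (Δ + D) f = -96x^2 - 30x - 23/2
Δ (Δ + D) f = -96x^2 - 126x - 117/2
(D + Δ) (Δ + D) f = -192x^2 - 156x - 70
∇ f = -16x^3 + (57/2)x^2 - (41/2)x + 19/2
E_{-1} f = -4x^4 + (35/2)x^3 - (57/2)x^2 + (49/2)x - 29/4
D f = -16x^3 + (9/2)x^2 + 4
∇ D f = -48x^2 + 57x - 41/2
∇ f = -16x^3 + (57/2)x^2 - (41/2)x + 19/2
(E_{-1} + ∇ ∘ D + ∇) f = -4x^4 + (3/2)x^3 - 48x^2 + 61x - 73/4
(∇ + (E_{-1} + ∇ ∘ D + ∇)) f = -4x^4 - (29/2)x^3 - (39/2)x^2 + (81/2)x - 35/4
(∇ ∘ E_{-1/3} + (D + Δ) ∘ (Δ + D) + (∇ + (E_{-1} + ∇ ∘ D + ∇))) f = -4x^4 - (61/2)x^3 - 167x^2 - (481/3)x - 6335/108


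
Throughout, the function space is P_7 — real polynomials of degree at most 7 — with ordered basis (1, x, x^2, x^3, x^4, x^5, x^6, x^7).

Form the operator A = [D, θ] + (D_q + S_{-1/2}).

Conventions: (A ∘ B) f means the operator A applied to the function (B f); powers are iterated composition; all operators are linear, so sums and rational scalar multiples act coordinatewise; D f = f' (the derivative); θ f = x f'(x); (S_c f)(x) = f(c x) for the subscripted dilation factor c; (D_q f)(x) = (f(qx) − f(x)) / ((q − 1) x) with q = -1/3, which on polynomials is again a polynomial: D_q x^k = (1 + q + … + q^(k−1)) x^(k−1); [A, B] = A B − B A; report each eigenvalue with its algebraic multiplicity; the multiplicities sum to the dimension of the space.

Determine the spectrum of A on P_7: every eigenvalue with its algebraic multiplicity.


image of 1: 1
image of x: -(1/2)x + 2
image of x^2: (1/4)x^2 + (8/3)x
image of x^3: -(1/8)x^3 + (34/9)x^2
image of x^4: (1/16)x^4 + (128/27)x^3
image of x^5: -(1/32)x^5 + (466/81)x^4
image of x^6: (1/64)x^6 + (1640/243)x^5
image of x^7: -(1/128)x^7 + (5650/729)x^6
the matrix is upper triangular; its diagonal is (1, -1/2, 1/4, -1/8, 1/16, -1/32, 1/64, -1/128)
for a triangular matrix the eigenvalues are the diagonal entries, with algebraic multiplicity their repetition count

λ = -1/2 (multiplicity 1), λ = -1/8 (multiplicity 1), λ = -1/32 (multiplicity 1), λ = -1/128 (multiplicity 1), λ = 1/64 (multiplicity 1), λ = 1/16 (multiplicity 1), λ = 1/4 (multiplicity 1), λ = 1 (multiplicity 1)


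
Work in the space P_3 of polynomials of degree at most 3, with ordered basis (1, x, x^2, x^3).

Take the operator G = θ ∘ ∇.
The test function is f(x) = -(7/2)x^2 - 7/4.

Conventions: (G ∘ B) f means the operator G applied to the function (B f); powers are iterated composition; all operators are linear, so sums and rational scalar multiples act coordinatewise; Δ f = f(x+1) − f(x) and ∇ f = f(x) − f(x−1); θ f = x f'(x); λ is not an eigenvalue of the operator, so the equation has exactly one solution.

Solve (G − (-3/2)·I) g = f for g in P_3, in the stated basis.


the image equals g(x) = -(7/3)x^2 + (28/9)x - 7/6

write g with unknown coordinates in the stated basis and equate coefficients in (G − (-3/2)·I) g = f
solving from the highest basis element down gives g = -(7/3)x^2 + (28/9)x - 7/6
check: G g = -(14/3)x
so G g − (-3/2)·g = -(7/2)x^2 - 7/4 = f ✓


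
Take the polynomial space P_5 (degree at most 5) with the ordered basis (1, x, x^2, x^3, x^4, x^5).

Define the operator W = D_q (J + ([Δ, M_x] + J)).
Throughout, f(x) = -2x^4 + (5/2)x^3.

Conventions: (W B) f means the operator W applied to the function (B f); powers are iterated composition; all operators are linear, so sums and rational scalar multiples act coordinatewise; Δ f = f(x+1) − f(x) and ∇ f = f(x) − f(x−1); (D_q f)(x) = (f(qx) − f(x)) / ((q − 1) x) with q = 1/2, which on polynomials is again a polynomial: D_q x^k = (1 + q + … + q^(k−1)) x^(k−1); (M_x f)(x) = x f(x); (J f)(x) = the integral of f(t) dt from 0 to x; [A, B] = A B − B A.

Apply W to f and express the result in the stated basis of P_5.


J f = -(2/5)x^5 + (5/8)x^4
M_x f = -2x^5 + (5/2)x^4
Δ M_x f = -10x^4 - 10x^3 - 5x^2 + 1/2
Δ f = -8x^3 - (9/2)x^2 - (1/2)x + 1/2
M_x Δ f = -8x^4 - (9/2)x^3 - (1/2)x^2 + (1/2)x
[Δ, M_x] f = -2x^4 - (11/2)x^3 - (9/2)x^2 - (1/2)x + 1/2
J f = -(2/5)x^5 + (5/8)x^4
([Δ, M_x] + J) f = -(2/5)x^5 - (11/8)x^4 - (11/2)x^3 - (9/2)x^2 - (1/2)x + 1/2
(J + ([Δ, M_x] + J)) f = -(4/5)x^5 - (3/4)x^4 - (11/2)x^3 - (9/2)x^2 - (1/2)x + 1/2
D_q (J + ([Δ, M_x] + J)) f = -(31/20)x^4 - (45/32)x^3 - (77/8)x^2 - (27/4)x - 1/2

the result is g(x) = -(31/20)x^4 - (45/32)x^3 - (77/8)x^2 - (27/4)x - 1/2


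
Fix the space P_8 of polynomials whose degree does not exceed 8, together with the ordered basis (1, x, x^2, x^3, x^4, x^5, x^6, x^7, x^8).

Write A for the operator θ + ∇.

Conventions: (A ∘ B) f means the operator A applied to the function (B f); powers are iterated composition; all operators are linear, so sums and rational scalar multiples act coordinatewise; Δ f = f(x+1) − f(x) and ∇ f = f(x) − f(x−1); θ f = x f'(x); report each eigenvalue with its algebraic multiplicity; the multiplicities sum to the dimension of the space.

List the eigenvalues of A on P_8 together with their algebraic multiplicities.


λ = 0 (multiplicity 1), λ = 1 (multiplicity 1), λ = 2 (multiplicity 1), λ = 3 (multiplicity 1), λ = 4 (multiplicity 1), λ = 5 (multiplicity 1), λ = 6 (multiplicity 1), λ = 7 (multiplicity 1), λ = 8 (multiplicity 1)

image of 1: 0
image of x: x + 1
image of x^2: 2x^2 + 2x - 1
image of x^3: 3x^3 + 3x^2 - 3x + 1
image of x^4: 4x^4 + 4x^3 - 6x^2 + 4x - 1
image of x^5: 5x^5 + 5x^4 - 10x^3 + 10x^2 - 5x + 1
image of x^6: 6x^6 + 6x^5 - 15x^4 + 20x^3 - 15x^2 + 6x - 1
image of x^7: 7x^7 + 7x^6 - 21x^5 + 35x^4 - 35x^3 + 21x^2 - 7x + 1
image of x^8: 8x^8 + 8x^7 - 28x^6 + 56x^5 - 70x^4 + 56x^3 - 28x^2 + 8x - 1
the matrix is upper triangular; its diagonal is (0, 1, 2, 3, 4, 5, 6, 7, 8)
for a triangular matrix the eigenvalues are the diagonal entries, with algebraic multiplicity their repetition count


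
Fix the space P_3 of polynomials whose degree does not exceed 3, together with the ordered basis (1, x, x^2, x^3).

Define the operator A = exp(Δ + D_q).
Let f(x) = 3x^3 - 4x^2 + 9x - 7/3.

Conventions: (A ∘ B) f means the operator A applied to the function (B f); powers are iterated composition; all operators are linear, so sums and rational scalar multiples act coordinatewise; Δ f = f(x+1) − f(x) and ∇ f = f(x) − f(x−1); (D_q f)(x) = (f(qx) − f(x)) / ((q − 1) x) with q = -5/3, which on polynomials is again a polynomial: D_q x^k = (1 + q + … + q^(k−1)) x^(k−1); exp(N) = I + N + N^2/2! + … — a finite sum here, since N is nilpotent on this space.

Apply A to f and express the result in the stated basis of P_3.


the image equals g(x) = 3x^3 + (34/3)x^2 + (206/9)x + 886/27

order-1 term: (46/3)x^2 + (11/3)x + 17
order-2 term: (92/9)x + 34/3
order-3 term: 184/27
the series for exp(Δ + D_q) f terminates at order 3
exp(Δ + D_q) f = 3x^3 + (34/3)x^2 + (206/9)x + 886/27
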